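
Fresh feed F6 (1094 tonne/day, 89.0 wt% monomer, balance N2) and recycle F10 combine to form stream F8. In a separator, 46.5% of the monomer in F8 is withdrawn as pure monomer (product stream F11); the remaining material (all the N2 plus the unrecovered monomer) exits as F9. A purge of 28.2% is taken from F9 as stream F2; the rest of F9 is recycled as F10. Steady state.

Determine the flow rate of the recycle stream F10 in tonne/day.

N2 enters only via F6 and leaves only via the purge: 1094×0.110 = 0.282×(N2 in F9), and the separator passes all N2, so N2 in F8 = N2 in F9 = 426.74 tonne/day.
monomer in F8: m_A = 1094×0.890 + (1−0.282)·(1−0.465)·m_A, so m_A = 973.66/0.6159 = 1581 tonne/day.
F9 = (1−0.465)×1581 + 426.74 = 1272.5 tonne/day.
Recycle F10 = (1−0.282)×1272.5 = 913.69 tonne/day.

913.7 tonne/day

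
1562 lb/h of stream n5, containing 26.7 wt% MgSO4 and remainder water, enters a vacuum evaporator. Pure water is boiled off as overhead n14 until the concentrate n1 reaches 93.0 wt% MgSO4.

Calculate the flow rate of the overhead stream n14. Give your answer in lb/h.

MgSO4 is conserved: 1562×0.267 = 417.05 lb/h all reports to the concentrate.
Concentrate = 417.05/(target fraction) = 448.45 lb/h.
Overhead = 1562 − 448.45 = 1113.6 lb/h.

1114 lb/h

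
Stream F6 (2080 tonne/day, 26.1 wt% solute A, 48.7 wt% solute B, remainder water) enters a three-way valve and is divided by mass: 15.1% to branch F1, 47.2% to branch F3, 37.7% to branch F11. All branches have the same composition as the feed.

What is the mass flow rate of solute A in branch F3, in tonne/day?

256.2 tonne/day

Branch F3 total = 0.472×2080 = 981.76 tonne/day.
solute A in F3 = 0.261×981.76 = 256.24 tonne/day.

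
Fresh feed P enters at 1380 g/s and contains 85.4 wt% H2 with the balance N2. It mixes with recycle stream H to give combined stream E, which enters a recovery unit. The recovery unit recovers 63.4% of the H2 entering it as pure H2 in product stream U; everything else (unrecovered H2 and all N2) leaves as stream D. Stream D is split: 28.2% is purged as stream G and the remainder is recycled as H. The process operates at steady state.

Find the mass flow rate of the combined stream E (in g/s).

2313 g/s

N2 enters only via P and leaves only via the purge: 1380×0.146 = 0.282×(N2 in D), and the recovery unit passes all N2, so N2 in E = N2 in D = 714.47 g/s.
H2 in E: m_A = 1380×0.854 + (1−0.282)·(1−0.634)·m_A, so m_A = 1178.5/0.7372 = 1598.6 g/s.
E = 1598.6 + 714.47 = 2313.1 g/s.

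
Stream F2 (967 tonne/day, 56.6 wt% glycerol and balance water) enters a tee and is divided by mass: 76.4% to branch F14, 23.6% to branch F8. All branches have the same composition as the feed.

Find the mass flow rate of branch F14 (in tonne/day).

Branch F14 flow = 0.764×967 = 738.79 tonne/day.

738.8 tonne/day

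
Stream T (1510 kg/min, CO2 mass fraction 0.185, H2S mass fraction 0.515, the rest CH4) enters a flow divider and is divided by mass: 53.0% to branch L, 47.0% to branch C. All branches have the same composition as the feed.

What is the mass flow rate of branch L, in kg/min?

800.3 kg/min

Branch L flow = 0.530×1510 = 800.3 kg/min.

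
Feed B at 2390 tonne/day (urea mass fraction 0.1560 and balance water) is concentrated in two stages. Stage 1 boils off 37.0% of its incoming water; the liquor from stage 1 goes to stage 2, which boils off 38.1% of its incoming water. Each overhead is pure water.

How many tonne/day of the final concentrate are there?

water in feed = 2390×0.844 = 2017.2 tonne/day.
After stage 1: water left = (1−0.370)×2017.2 = 1270.8; stream total = 1643.7 tonne/day.
After stage 2: water left = (1−0.381)×1270.8 = 786.63; final concentrate = 1159.5 tonne/day.

1159 tonne/day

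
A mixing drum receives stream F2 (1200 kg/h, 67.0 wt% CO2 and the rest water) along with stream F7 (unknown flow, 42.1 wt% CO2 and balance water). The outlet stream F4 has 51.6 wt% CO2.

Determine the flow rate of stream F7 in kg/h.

Let F7 be the unknown flow. Total out = 1200 + F7.
CO2 balance: 804 + 0.421·F7 = 0.516·(1200 + F7)
(0.421 − 0.516)·F7 = 0.516×1200 − 804 = -184.8
F7 = -184.8 / -0.095 = 1945.3 kg/h

1945 kg/h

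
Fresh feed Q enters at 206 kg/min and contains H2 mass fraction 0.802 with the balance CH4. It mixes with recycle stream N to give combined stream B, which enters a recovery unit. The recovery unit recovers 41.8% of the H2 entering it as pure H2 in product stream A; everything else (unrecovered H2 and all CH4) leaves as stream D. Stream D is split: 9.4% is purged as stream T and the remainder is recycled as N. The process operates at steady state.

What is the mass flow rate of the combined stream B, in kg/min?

CH4 enters only via Q and leaves only via the purge: 206×0.198 = 0.094×(CH4 in D), and the recovery unit passes all CH4, so CH4 in B = CH4 in D = 433.91 kg/min.
H2 in B: m_A = 206×0.802 + (1−0.094)·(1−0.418)·m_A, so m_A = 165.21/0.4727 = 349.5 kg/min.
B = 349.5 + 433.91 = 783.42 kg/min.

783.4 kg/min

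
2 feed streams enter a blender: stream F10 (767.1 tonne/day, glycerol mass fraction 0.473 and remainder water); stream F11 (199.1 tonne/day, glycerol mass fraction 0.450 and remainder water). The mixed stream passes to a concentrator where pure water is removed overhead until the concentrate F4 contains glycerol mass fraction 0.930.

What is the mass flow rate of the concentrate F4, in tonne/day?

486.5 tonne/day

glycerol entering = 767.1×0.473 + 199.1×0.450 = 452.43 tonne/day.
All glycerol reports to F4, so F4 = 452.43/0.930 = 486.49 tonne/day.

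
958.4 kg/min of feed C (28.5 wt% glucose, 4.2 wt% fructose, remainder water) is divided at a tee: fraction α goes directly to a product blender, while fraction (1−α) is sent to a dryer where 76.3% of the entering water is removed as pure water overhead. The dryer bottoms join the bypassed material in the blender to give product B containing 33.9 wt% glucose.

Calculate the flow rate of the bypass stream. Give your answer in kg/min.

All 958.4×0.285 = 273.14 kg/min of glucose reaches B, so B = 273.14/0.339 = 805.73 kg/min and vapour = 152.67 kg/min.
The evaporator receives (1−α)·958.4 of feed at 0.673 water and removes 0.763 of that water:
0.763×0.673×(1−α)×958.4 = 152.67
(1−α) = 152.67/492.14 = 0.3102;  α = 0.6898.
Bypass flow = 0.6898×958.4 = 661.1 kg/min.

661.1 kg/min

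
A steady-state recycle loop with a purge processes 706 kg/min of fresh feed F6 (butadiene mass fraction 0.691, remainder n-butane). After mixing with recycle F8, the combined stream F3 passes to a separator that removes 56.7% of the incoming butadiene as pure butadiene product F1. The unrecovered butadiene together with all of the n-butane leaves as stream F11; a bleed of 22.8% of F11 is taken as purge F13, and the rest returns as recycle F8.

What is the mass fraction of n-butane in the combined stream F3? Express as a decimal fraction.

n-butane enters only via F6 and leaves only via the purge: 706×0.309 = 0.228×(n-butane in F11), and the separator passes all n-butane, so n-butane in F3 = n-butane in F11 = 956.82 kg/min.
butadiene in F3: m_A = 706×0.691 + (1−0.228)·(1−0.567)·m_A, so m_A = 487.85/0.6657 = 732.81 kg/min.
F3 = 732.81 + 956.82 = 1689.6 kg/min.
n-butane fraction in F3 = 956.82/1689.6 = 0.566.

0.566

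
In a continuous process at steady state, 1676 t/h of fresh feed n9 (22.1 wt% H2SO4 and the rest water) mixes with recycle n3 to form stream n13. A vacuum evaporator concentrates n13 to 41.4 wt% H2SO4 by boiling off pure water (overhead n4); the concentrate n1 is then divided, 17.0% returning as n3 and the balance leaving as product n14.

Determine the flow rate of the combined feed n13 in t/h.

Overall H2SO4 balance (none leaves overhead): H2SO4 in fresh feed = H2SO4 in product, i.e. 1676×0.221 = (1−0.170)·n1·0.414.
n1 = 370.4/(0.414×0.830) = 1077.9 t/h.
Recycle n3 = 0.170×1077.9 = 183.25 t/h.
Combined feed n13 = 1676 + 183.25 = 1859.2 t/h.

1859 t/h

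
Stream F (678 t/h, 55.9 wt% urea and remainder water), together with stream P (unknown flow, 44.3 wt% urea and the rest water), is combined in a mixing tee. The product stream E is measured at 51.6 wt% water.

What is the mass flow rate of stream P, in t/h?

Let P be the unknown flow. Total out = 678 + P.
water balance: 299 + 0.557·P = 0.516·(678 + P)
(0.557 − 0.516)·P = 0.516×678 − 299 = 50.85
P = 50.85 / 0.041 = 1240.2 t/h

1240 t/h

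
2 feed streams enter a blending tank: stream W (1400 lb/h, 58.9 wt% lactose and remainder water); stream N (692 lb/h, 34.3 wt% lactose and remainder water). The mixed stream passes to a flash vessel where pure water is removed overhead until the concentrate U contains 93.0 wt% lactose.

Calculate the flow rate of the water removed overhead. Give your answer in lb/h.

950.1 lb/h

lactose entering = 1400×0.589 + 692×0.343 = 1062 lb/h.
All lactose reports to U, so U = 1062/0.930 = 1141.9 lb/h.
Total feed = 2092 lb/h; overhead = 2092 − 1141.9 = 950.11 lb/h.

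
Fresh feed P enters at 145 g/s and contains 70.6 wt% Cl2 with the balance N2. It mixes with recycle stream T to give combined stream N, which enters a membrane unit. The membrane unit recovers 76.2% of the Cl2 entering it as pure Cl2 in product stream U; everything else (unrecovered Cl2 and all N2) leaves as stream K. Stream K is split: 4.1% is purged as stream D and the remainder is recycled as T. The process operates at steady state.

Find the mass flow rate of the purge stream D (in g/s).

43.92 g/s

N2 enters only via P and leaves only via the purge: 145×0.294 = 0.041×(N2 in K), and the membrane unit passes all N2, so N2 in N = N2 in K = 1039.8 g/s.
Cl2 in N: m_A = 145×0.706 + (1−0.041)·(1−0.762)·m_A, so m_A = 102.37/0.7718 = 132.65 g/s.
K = (1−0.762)×132.65 + 1039.8 = 1071.3 g/s.
Purge D = 0.041×1071.3 = 43.924 g/s.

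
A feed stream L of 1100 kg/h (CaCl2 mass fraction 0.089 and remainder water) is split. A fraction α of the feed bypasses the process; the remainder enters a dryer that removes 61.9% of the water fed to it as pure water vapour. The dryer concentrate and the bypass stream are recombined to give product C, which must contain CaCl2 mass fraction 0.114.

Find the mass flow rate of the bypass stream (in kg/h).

672.2 kg/h

All 1100×0.089 = 97.9 kg/h of CaCl2 reaches C, so C = 97.9/0.114 = 858.77 kg/h and vapour = 241.23 kg/h.
The evaporator receives (1−α)·1100 of feed at 0.911 water and removes 0.619 of that water:
0.619×0.911×(1−α)×1100 = 241.23
(1−α) = 241.23/620.3 = 0.3889;  α = 0.6111.
Bypass flow = 0.6111×1100 = 672.22 kg/h.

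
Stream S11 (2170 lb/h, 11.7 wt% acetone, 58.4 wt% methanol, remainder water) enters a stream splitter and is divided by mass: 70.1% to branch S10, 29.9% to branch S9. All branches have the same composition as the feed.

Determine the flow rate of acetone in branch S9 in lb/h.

75.91 lb/h

Branch S9 total = 0.299×2170 = 648.83 lb/h.
acetone in S9 = 0.117×648.83 = 75.913 lb/h.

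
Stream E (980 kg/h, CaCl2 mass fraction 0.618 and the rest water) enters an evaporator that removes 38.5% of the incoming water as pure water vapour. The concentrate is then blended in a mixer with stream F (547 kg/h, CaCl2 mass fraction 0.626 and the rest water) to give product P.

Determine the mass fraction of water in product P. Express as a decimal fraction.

Vapour removed = 0.385×0.382×980 = 144.13 kg/h; concentrate = 835.87 kg/h.
water reaching the mixer = 230.23 (from concentrate) + 547×0.374 = 434.81 kg/h.
Product flow = 835.87 + 547 = 1382.9 kg/h; water fraction = 0.314.

0.314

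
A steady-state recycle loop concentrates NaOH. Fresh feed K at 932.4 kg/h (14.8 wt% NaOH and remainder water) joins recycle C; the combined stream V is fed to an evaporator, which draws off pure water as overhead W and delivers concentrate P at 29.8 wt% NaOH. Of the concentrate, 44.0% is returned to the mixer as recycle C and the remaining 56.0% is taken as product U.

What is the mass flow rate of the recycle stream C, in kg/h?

Overall NaOH balance (none leaves overhead): NaOH in fresh feed = NaOH in product, i.e. 932.4×0.148 = (1−0.440)·P·0.298.
P = 138/(0.298×0.560) = 826.91 kg/h.
Recycle C = 0.440×826.91 = 363.84 kg/h.

363.8 kg/h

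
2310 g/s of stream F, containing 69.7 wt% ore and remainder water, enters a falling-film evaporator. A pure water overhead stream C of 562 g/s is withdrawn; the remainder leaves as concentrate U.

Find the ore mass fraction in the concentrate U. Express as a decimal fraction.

ore is not removed: 2310×0.697 = 1610.1 g/s of ore enters U.
Concentrate = 2310 − 562 = 1748 g/s.
Mass fraction = 1610.1/1748 = 0.921.

0.921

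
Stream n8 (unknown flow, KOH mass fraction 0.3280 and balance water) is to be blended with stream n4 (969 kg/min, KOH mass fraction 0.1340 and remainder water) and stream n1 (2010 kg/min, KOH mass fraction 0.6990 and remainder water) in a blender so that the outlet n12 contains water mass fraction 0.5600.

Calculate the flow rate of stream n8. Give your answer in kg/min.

Let n8 be the unknown flow. Total out = 2979 + n8.
water balance: 1444.2 + 0.672·n8 = 0.560·(2979 + n8)
(0.672 − 0.560)·n8 = 0.560×2979 − 1444.2 = 224.08
n8 = 224.08 / 0.112 = 2000.7 kg/min

2001 kg/min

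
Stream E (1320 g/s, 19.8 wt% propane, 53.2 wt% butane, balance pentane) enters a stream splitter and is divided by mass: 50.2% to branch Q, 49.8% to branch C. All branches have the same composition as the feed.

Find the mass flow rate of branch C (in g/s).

657.4 g/s

Branch C flow = 0.498×1320 = 657.36 g/s.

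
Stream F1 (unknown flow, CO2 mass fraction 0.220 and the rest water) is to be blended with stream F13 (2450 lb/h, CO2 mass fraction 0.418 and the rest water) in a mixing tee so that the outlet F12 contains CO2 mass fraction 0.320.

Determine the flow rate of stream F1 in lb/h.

2401 lb/h

Let F1 be the unknown flow. Total out = 2450 + F1.
CO2 balance: 1024.1 + 0.220·F1 = 0.320·(2450 + F1)
(0.220 − 0.320)·F1 = 0.320×2450 − 1024.1 = -240.1
F1 = -240.1 / -0.100 = 2401 lb/h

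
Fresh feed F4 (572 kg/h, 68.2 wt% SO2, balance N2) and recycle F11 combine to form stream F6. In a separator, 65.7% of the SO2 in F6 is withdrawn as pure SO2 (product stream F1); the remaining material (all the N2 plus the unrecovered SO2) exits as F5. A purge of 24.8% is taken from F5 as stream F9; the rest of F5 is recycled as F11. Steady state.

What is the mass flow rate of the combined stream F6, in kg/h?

N2 enters only via F4 and leaves only via the purge: 572×0.318 = 0.248×(N2 in F5), and the separator passes all N2, so N2 in F6 = N2 in F5 = 733.45 kg/h.
SO2 in F6: m_A = 572×0.682 + (1−0.248)·(1−0.657)·m_A, so m_A = 390.1/0.7421 = 525.7 kg/h.
F6 = 525.7 + 733.45 = 1259.2 kg/h.

1259 kg/h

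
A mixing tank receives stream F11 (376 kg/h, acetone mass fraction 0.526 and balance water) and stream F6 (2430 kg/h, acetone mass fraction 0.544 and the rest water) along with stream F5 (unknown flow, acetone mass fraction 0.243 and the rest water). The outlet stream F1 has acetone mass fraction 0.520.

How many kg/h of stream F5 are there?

Let F5 be the unknown flow. Total out = 2806 + F5.
acetone balance: 1519.7 + 0.243·F5 = 0.520·(2806 + F5)
(0.243 − 0.520)·F5 = 0.520×2806 − 1519.7 = -60.576
F5 = -60.576 / -0.277 = 218.69 kg/h

218.7 kg/h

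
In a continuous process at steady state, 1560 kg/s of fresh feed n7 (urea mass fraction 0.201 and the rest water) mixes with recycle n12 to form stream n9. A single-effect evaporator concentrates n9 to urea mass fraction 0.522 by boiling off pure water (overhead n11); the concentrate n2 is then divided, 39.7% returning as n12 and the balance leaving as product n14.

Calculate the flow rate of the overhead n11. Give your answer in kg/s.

Overall urea balance (none leaves overhead): urea in fresh feed = urea in product, i.e. 1560×0.201 = (1−0.397)·n2·0.522.
n2 = 313.56/(0.522×0.603) = 996.17 kg/s.
Recycle n12 = 0.397×996.17 = 395.48 kg/s.
Combined feed n9 = 1560 + 395.48 = 1955.5 kg/s.
Overhead n11 = n9 − n2 = 1955.5 − 996.17 = 959.31 kg/s.

959.3 kg/s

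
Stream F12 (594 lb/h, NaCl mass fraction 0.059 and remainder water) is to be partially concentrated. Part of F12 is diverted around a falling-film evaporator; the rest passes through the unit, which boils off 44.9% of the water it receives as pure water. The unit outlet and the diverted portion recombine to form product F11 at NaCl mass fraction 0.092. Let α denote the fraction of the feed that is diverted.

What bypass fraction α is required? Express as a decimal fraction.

0.151

All 594×0.059 = 35.046 lb/h of NaCl reaches F11, so F11 = 35.046/0.092 = 380.93 lb/h and vapour = 213.07 lb/h.
The evaporator receives (1−α)·594 of feed at 0.941 water and removes 0.449 of that water:
0.449×0.941×(1−α)×594 = 213.07
(1−α) = 213.07/250.97 = 0.8490;  α = 0.1510.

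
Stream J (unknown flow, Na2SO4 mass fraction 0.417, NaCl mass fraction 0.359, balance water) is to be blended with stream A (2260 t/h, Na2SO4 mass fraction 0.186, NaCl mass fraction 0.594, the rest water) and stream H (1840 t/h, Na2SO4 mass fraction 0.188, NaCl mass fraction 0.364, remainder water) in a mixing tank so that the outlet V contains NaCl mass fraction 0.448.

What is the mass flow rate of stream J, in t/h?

Let J be the unknown flow. Total out = 4100 + J.
NaCl balance: 2012.2 + 0.359·J = 0.448·(4100 + J)
(0.359 − 0.448)·J = 0.448×4100 − 2012.2 = -175.4
J = -175.4 / -0.089 = 1970.8 t/h

1971 t/h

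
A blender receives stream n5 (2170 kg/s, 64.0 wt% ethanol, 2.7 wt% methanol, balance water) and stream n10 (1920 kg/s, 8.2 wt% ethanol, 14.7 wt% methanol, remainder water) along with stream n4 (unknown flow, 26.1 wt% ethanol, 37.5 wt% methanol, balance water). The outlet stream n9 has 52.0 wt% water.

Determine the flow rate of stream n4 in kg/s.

Let n4 be the unknown flow. Total out = 4090 + n4.
water balance: 2202.9 + 0.364·n4 = 0.520·(4090 + n4)
(0.364 − 0.520)·n4 = 0.520×4090 − 2202.9 = -76.13
n4 = -76.13 / -0.156 = 488.01 kg/s

488 kg/s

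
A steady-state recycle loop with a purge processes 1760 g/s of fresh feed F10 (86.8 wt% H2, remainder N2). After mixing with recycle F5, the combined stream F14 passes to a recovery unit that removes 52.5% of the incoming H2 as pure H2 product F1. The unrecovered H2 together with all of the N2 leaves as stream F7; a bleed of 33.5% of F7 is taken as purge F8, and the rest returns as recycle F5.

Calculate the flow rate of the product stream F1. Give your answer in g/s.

H2 in F14: m_A = 1760×0.868 + (1−0.335)·(1−0.525)·m_A, so m_A = 1527.7/0.6841 = 2233 g/s.
Product F1 = 0.525×2233 = 1172.3 g/s.

1172 g/s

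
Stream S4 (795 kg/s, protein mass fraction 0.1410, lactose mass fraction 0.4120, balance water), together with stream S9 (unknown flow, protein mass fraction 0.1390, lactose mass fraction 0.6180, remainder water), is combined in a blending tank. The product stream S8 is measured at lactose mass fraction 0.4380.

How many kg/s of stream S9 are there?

Let S9 be the unknown flow. Total out = 795 + S9.
lactose balance: 327.54 + 0.618·S9 = 0.438·(795 + S9)
(0.618 − 0.438)·S9 = 0.438×795 − 327.54 = 20.67
S9 = 20.67 / 0.180 = 114.83 kg/s

114.8 kg/s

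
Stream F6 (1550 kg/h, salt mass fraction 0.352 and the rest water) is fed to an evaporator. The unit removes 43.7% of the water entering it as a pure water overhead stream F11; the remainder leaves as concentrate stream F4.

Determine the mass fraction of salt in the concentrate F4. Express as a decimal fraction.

salt is not removed: 1550×0.352 = 545.6 kg/h of salt enters F4.
water entering = 1550×0.648 = 1004.4 kg/h; overhead removed = 0.437×1004.4 = 438.92 kg/h.
Concentrate = 1550 − 438.92 = 1111.1 kg/h.
Mass fraction = 545.6/1111.1 = 0.491.

0.491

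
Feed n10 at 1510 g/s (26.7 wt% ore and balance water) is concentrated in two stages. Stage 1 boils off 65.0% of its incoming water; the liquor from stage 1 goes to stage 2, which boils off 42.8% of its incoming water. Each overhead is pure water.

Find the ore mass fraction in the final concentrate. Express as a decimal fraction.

water in feed = 1510×0.733 = 1106.8 g/s.
After stage 1: water left = (1−0.650)×1106.8 = 387.39; stream total = 790.56 g/s.
After stage 2: water left = (1−0.428)×387.39 = 221.59; final concentrate = 624.76 g/s.
ore fraction = 403.17/624.76 = 0.6453.

0.6453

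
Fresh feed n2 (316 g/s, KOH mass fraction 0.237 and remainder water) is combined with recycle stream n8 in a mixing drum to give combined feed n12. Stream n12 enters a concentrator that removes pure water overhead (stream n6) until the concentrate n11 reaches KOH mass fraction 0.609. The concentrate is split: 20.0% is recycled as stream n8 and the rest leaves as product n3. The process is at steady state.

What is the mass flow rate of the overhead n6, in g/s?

193 g/s

Overall KOH balance (none leaves overhead): KOH in fresh feed = KOH in product, i.e. 316×0.237 = (1−0.200)·n11·0.609.
n11 = 74.892/(0.609×0.800) = 153.72 g/s.
Recycle n8 = 0.200×153.72 = 30.744 g/s.
Combined feed n12 = 316 + 30.744 = 346.74 g/s.
Overhead n6 = n12 − n11 = 346.74 − 153.72 = 193.02 g/s.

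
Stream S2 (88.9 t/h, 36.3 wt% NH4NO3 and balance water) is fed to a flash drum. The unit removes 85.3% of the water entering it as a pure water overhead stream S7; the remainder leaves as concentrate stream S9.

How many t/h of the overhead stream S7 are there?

water entering = 88.9×0.637 = 56.629 t/h; overhead removed = 0.853×56.629 = 48.305 t/h.

48.3 t/h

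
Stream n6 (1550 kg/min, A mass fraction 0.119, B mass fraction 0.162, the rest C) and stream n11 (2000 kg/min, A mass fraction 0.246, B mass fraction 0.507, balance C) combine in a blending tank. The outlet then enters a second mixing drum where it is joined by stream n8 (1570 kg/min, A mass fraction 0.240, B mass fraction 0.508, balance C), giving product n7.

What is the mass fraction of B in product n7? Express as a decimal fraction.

0.403

Overall, product flow = 5120 kg/min.
B in = 1550×0.162 + 2000×0.507 + 1570×0.508 = 2062.7 kg/min.
B fraction in n7 = 0.403.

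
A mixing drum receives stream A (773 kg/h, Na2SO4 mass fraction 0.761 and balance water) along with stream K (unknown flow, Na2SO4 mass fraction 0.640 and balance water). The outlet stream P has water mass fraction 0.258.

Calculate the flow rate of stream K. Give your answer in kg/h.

Let K be the unknown flow. Total out = 773 + K.
water balance: 184.75 + 0.360·K = 0.258·(773 + K)
(0.360 − 0.258)·K = 0.258×773 − 184.75 = 14.687
K = 14.687 / 0.102 = 143.99 kg/h

144 kg/h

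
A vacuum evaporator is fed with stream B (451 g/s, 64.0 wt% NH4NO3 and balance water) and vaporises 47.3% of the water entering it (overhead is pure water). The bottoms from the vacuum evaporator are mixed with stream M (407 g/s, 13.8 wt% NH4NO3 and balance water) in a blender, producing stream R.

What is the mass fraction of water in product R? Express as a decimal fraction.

0.5586

Vapour removed = 0.473×0.360×451 = 76.796 g/s; concentrate = 374.2 g/s.
water reaching the mixer = 85.564 (from concentrate) + 407×0.862 = 436.4 g/s.
Product flow = 374.2 + 407 = 781.2 g/s; water fraction = 0.5586.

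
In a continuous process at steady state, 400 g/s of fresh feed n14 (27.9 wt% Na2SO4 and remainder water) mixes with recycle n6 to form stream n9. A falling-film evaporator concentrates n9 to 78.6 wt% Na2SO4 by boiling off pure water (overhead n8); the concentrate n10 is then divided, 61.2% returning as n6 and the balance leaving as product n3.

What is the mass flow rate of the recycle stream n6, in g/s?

Overall Na2SO4 balance (none leaves overhead): Na2SO4 in fresh feed = Na2SO4 in product, i.e. 400×0.279 = (1−0.612)·n10·0.786.
n10 = 111.6/(0.786×0.388) = 365.94 g/s.
Recycle n6 = 0.612×365.94 = 223.96 g/s.

224 g/s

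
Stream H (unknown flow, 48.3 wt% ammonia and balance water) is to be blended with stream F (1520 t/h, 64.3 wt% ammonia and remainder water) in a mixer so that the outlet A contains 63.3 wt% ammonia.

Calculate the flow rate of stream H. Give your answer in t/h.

Let H be the unknown flow. Total out = 1520 + H.
ammonia balance: 977.36 + 0.483·H = 0.633·(1520 + H)
(0.483 − 0.633)·H = 0.633×1520 − 977.36 = -15.2
H = -15.2 / -0.150 = 101.33 t/h

101.3 t/h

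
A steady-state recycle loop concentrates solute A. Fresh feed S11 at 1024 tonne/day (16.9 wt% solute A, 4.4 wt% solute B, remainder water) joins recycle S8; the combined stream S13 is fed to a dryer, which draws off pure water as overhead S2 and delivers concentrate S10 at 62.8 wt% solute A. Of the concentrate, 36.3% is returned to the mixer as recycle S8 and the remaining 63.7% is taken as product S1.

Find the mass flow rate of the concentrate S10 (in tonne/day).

Overall solute A balance (none leaves overhead): solute A in fresh feed = solute A in product, i.e. 1024×0.169 = (1−0.363)·S10·0.628.
S10 = 173.06/(0.628×0.637) = 432.6 tonne/day.

432.6 tonne/day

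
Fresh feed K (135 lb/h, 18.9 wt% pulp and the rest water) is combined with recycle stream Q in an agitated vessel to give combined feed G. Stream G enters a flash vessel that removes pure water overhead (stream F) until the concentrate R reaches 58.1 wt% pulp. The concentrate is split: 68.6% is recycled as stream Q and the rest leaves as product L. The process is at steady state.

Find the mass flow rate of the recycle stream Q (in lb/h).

Overall pulp balance (none leaves overhead): pulp in fresh feed = pulp in product, i.e. 135×0.189 = (1−0.686)·R·0.581.
R = 25.515/(0.581×0.314) = 139.86 lb/h.
Recycle Q = 0.686×139.86 = 95.943 lb/h.

95.94 lb/h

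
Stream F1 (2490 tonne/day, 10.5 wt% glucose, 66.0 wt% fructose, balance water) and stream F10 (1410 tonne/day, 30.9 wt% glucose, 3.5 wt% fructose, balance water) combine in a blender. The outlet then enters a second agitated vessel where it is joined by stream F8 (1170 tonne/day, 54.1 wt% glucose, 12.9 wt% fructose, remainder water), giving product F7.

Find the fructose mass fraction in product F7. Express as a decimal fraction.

Overall, product flow = 5070 tonne/day.
fructose in = 2490×0.660 + 1410×0.035 + 1170×0.129 = 1843.7 tonne/day.
fructose fraction in F7 = 0.364.

0.364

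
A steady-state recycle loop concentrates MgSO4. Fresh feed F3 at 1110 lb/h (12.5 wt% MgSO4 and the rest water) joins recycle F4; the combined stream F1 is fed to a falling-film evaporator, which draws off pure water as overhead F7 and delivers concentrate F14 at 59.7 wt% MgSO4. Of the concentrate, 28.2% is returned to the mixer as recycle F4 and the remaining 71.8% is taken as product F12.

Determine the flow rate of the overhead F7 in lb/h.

877.6 lb/h

Overall MgSO4 balance (none leaves overhead): MgSO4 in fresh feed = MgSO4 in product, i.e. 1110×0.125 = (1−0.282)·F14·0.597.
F14 = 138.75/(0.597×0.718) = 323.69 lb/h.
Recycle F4 = 0.282×323.69 = 91.282 lb/h.
Combined feed F1 = 1110 + 91.282 = 1201.3 lb/h.
Overhead F7 = F1 − F14 = 1201.3 − 323.69 = 877.59 lb/h.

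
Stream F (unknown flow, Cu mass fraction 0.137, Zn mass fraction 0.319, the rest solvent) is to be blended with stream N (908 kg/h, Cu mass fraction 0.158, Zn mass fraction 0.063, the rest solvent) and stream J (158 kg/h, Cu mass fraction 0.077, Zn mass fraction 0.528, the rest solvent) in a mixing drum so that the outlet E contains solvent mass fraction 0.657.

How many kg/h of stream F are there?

Let F be the unknown flow. Total out = 1066 + F.
solvent balance: 769.74 + 0.544·F = 0.657·(1066 + F)
(0.544 − 0.657)·F = 0.657×1066 − 769.74 = -69.38
F = -69.38 / -0.113 = 613.98 kg/h

614 kg/h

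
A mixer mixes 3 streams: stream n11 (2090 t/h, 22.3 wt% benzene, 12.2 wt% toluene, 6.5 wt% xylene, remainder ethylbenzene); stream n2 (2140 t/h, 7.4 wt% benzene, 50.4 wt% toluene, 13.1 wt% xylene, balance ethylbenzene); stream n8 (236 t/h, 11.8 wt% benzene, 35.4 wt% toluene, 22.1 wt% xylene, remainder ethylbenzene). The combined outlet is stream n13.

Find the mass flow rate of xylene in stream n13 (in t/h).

xylene out = xylene in = 2090×0.065 + 2140×0.131 + 236×0.221 = 468.35 t/h.

468.3 t/h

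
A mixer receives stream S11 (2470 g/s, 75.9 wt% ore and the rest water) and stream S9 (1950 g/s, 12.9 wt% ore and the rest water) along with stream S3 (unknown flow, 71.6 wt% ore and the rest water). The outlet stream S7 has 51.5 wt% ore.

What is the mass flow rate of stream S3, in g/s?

Let S3 be the unknown flow. Total out = 4420 + S3.
ore balance: 2126.3 + 0.716·S3 = 0.515·(4420 + S3)
(0.716 − 0.515)·S3 = 0.515×4420 − 2126.3 = 150.02
S3 = 150.02 / 0.201 = 746.37 g/s

746.4 g/s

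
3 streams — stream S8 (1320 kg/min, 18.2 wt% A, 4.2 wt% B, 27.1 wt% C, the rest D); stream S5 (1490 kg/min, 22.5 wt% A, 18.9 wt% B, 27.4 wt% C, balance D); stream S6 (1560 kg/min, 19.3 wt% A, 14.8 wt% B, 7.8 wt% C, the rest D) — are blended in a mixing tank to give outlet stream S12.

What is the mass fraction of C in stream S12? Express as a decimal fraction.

0.2031

Total flow out = 1320 + 1490 + 1560 = 4370 kg/min.
C in = 1320×0.271 + 1490×0.274 + 1560×0.078 = 887.66 kg/min.
C mass fraction in S12 = 887.66/4370 = 0.2031.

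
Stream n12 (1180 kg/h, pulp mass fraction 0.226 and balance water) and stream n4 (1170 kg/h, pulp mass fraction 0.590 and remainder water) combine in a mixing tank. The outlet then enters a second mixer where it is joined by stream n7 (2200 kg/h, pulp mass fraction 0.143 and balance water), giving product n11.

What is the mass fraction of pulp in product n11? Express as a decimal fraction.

0.279

Overall, product flow = 4550 kg/h.
pulp in = 1180×0.226 + 1170×0.590 + 2200×0.143 = 1271.6 kg/h.
pulp fraction in n11 = 0.279.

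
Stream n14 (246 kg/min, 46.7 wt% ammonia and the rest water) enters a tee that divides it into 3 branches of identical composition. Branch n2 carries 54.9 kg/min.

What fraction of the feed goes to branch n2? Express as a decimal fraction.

0.223

Fraction to n2 = 54.9/246 = 0.2232.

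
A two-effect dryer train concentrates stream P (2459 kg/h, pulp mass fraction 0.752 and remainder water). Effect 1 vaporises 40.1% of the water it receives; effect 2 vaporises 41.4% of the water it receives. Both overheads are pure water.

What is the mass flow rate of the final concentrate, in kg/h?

water in feed = 2459×0.248 = 609.83 kg/h.
After stage 1: water left = (1−0.401)×609.83 = 365.29; stream total = 2214.5 kg/h.
After stage 2: water left = (1−0.414)×365.29 = 214.06; final concentrate = 2063.2 kg/h.

2063 kg/h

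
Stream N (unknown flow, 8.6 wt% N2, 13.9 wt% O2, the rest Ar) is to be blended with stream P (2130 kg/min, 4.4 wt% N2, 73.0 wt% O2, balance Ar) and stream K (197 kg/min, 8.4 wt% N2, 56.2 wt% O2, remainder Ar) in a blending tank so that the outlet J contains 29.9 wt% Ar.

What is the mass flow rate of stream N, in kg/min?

Let N be the unknown flow. Total out = 2327 + N.
Ar balance: 551.12 + 0.775·N = 0.299·(2327 + N)
(0.775 − 0.299)·N = 0.299×2327 − 551.12 = 144.66
N = 144.66 / 0.476 = 303.9 kg/min

303.9 kg/min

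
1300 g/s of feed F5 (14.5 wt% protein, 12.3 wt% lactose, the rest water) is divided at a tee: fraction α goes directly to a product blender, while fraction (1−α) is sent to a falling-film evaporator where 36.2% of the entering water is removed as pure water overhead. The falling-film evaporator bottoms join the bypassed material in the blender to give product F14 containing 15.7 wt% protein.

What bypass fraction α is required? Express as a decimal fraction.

All 1300×0.145 = 188.5 g/s of protein reaches F14, so F14 = 188.5/0.157 = 1200.6 g/s and vapour = 99.363 g/s.
The evaporator receives (1−α)·1300 of feed at 0.732 water and removes 0.362 of that water:
0.362×0.732×(1−α)×1300 = 99.363
(1−α) = 99.363/344.48 = 0.2884;  α = 0.7116.

0.712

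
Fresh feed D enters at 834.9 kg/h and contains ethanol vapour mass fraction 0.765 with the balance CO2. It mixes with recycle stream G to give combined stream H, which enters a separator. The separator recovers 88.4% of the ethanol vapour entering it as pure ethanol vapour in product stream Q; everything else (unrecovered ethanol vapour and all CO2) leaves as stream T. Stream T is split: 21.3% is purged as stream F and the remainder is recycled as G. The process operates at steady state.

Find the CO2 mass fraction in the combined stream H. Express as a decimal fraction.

CO2 enters only via D and leaves only via the purge: 834.9×0.235 = 0.213×(CO2 in T), and the separator passes all CO2, so CO2 in H = CO2 in T = 921.13 kg/h.
ethanol vapour in H: m_A = 834.9×0.765 + (1−0.213)·(1−0.884)·m_A, so m_A = 638.7/0.9087 = 702.86 kg/h.
H = 702.86 + 921.13 = 1624 kg/h.
CO2 fraction in H = 921.13/1624 = 0.567.

0.567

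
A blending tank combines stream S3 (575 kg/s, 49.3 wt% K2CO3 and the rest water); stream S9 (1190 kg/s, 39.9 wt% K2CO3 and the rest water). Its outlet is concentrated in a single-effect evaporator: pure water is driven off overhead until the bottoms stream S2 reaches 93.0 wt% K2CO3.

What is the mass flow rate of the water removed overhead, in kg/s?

K2CO3 entering = 575×0.493 + 1190×0.399 = 758.29 kg/s.
All K2CO3 reports to S2, so S2 = 758.29/0.930 = 815.36 kg/s.
Total feed = 1765 kg/s; overhead = 1765 − 815.36 = 949.64 kg/s.

949.6 kg/s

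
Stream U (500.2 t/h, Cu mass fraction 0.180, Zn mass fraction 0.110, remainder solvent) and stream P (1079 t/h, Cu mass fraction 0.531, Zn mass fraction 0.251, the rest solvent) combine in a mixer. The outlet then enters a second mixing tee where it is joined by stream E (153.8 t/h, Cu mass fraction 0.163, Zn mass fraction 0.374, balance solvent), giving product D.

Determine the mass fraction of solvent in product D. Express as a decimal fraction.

Overall, product flow = 1733 t/h.
solvent in = 500.2×0.710 + 1079×0.218 + 153.8×0.463 = 661.57 t/h.
solvent fraction in D = 0.382.

0.382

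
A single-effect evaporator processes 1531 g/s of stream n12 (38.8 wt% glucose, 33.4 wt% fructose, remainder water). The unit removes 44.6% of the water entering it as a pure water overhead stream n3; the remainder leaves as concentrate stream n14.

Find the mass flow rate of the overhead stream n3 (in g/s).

189.8 g/s

water entering = 1531×0.278 = 425.62 g/s; overhead removed = 0.446×425.62 = 189.83 g/s.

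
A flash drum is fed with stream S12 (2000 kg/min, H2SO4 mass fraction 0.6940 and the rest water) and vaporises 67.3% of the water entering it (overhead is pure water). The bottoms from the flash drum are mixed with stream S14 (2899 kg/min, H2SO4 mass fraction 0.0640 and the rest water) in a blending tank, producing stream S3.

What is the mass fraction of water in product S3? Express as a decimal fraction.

0.6493

Vapour removed = 0.673×0.306×2000 = 411.88 kg/min; concentrate = 1588.1 kg/min.
water reaching the mixer = 200.12 (from concentrate) + 2899×0.936 = 2913.6 kg/min.
Product flow = 1588.1 + 2899 = 4487.1 kg/min; water fraction = 0.6493.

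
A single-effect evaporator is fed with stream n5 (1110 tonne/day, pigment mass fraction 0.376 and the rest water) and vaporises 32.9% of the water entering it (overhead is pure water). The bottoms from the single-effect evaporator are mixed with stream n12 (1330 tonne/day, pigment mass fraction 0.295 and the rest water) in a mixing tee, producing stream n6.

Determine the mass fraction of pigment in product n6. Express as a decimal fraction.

Vapour removed = 0.329×0.624×1110 = 227.88 tonne/day; concentrate = 882.12 tonne/day.
pigment reaching the mixer = 417.36 (from concentrate) + 1330×0.295 = 809.71 tonne/day.
Product flow = 882.12 + 1330 = 2212.1 tonne/day; pigment fraction = 0.366.

0.366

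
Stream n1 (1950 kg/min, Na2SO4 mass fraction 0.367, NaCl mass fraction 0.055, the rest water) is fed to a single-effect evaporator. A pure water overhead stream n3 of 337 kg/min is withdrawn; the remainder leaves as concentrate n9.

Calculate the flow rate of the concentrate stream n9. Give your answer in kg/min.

Concentrate = 1950 − 337 = 1613 kg/min.

1613 kg/min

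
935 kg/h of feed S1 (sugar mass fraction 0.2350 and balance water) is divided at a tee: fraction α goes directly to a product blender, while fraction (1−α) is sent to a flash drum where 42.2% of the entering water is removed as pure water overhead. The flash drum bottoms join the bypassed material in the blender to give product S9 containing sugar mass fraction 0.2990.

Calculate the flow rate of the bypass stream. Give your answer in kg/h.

All 935×0.235 = 219.72 kg/h of sugar reaches S9, so S9 = 219.72/0.299 = 734.87 kg/h and vapour = 200.13 kg/h.
The evaporator receives (1−α)·935 of feed at 0.765 water and removes 0.422 of that water:
0.422×0.765×(1−α)×935 = 200.13
(1−α) = 200.13/301.85 = 0.6630;  α = 0.3370.
Bypass flow = 0.3370×935 = 315.06 kg/h.

315.1 kg/h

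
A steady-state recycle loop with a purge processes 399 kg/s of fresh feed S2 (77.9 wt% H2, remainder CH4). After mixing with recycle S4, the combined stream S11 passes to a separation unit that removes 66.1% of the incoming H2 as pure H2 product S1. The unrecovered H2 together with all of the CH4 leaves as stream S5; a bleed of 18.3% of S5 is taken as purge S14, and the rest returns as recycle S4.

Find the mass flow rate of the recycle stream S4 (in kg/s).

CH4 enters only via S2 and leaves only via the purge: 399×0.221 = 0.183×(CH4 in S5), and the separation unit passes all CH4, so CH4 in S11 = CH4 in S5 = 481.85 kg/s.
H2 in S11: m_A = 399×0.779 + (1−0.183)·(1−0.661)·m_A, so m_A = 310.82/0.7230 = 429.88 kg/s.
S5 = (1−0.661)×429.88 + 481.85 = 627.58 kg/s.
Recycle S4 = (1−0.183)×627.58 = 512.74 kg/s.

512.7 kg/s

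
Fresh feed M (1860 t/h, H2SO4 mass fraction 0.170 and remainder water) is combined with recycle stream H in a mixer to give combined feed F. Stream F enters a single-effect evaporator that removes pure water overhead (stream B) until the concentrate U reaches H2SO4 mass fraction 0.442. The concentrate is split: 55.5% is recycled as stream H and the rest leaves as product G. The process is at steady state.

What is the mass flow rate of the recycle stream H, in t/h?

892.2 t/h

Overall H2SO4 balance (none leaves overhead): H2SO4 in fresh feed = H2SO4 in product, i.e. 1860×0.170 = (1−0.555)·U·0.442.
U = 316.2/(0.442×0.445) = 1607.6 t/h.
Recycle H = 0.555×1607.6 = 892.22 t/h.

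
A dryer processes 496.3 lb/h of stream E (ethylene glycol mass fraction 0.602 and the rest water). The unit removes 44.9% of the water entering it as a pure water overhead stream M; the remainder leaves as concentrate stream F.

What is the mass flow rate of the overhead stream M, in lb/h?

water entering = 496.3×0.398 = 197.53 lb/h; overhead removed = 0.449×197.53 = 88.69 lb/h.

88.69 lb/h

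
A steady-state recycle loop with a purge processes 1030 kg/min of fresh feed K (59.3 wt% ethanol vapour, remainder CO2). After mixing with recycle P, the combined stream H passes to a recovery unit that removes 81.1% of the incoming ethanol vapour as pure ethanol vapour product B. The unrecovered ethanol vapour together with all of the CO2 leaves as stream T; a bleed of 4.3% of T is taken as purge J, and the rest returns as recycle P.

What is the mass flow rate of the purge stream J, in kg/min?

425.3 kg/min

CO2 enters only via K and leaves only via the purge: 1030×0.407 = 0.043×(CO2 in T), and the recovery unit passes all CO2, so CO2 in H = CO2 in T = 9749.1 kg/min.
ethanol vapour in H: m_A = 1030×0.593 + (1−0.043)·(1−0.811)·m_A, so m_A = 610.79/0.8191 = 745.66 kg/min.
T = (1−0.811)×745.66 + 9749.1 = 9890 kg/min.
Purge J = 0.043×9890 = 425.27 kg/min.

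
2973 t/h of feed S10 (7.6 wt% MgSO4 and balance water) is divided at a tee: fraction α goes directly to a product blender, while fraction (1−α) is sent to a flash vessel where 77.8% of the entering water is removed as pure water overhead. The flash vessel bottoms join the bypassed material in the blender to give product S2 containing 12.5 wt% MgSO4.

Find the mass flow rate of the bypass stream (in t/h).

1352 t/h

All 2973×0.076 = 225.95 t/h of MgSO4 reaches S2, so S2 = 225.95/0.125 = 1807.6 t/h and vapour = 1165.4 t/h.
The evaporator receives (1−α)·2973 of feed at 0.924 water and removes 0.778 of that water:
0.778×0.924×(1−α)×2973 = 1165.4
(1−α) = 1165.4/2137.2 = 0.5453;  α = 0.4547.
Bypass flow = 0.4547×2973 = 1351.8 t/h.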